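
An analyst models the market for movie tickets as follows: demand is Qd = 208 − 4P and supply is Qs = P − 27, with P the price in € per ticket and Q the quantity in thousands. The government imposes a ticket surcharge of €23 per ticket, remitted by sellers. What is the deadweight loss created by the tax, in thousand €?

Without the tax, 208 − 4P = P − 27 gives 5P = 235, so P* = €47 and Q* = 20.
With the tax collected from sellers, supply shifts: Qs = (P − 23) − 27.
Solving gives Q = 1.6 with buyers paying €51.6 and sellers receiving €28.6 (the €23 wedge).
Quantity falls by |ΔQ| = |20 − 1.6| = 18.4.
DWL = ½ · t · |ΔQ| = ½ · 23 · 18.4 = €211.6.

Deadweight loss = €211.6 thousand.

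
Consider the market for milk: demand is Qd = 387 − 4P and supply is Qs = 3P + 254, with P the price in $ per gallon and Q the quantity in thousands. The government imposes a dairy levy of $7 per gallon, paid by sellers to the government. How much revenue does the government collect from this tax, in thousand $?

Before the tax: set 387 − 4P = 3P + 254 → P* = $19, Q* = 311.
With the tax collected from sellers, supply shifts: Qs = 3(P − 7) + 254.
New equilibrium: buyers pay $22, sellers receive $15, Q = 299. (Wedge: Pb − Ps = 7.)
Revenue = t · Q = 7 · 299 = $2093.

Tax revenue = $2093 thousand.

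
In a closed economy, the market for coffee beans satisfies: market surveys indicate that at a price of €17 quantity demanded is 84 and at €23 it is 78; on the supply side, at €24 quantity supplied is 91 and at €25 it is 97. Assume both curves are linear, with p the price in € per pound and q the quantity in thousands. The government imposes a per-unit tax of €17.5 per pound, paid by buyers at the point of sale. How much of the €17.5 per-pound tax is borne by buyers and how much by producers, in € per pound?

Buyers bear €15 per pound; producers bear €2.5 per pound.

Demand slope: (78 − 84)/(23 − 17) = -1, so qd = 101 − p.
Supply slope: (97 − 91)/(25 − 24) = 6, so qs = 6p − 53.
Without the tax, 101 − p = 6p − 53 gives 7p = 154, so p* = €22 and q* = 79.
With the tax collected from buyers, demand (in seller-price terms) shifts: qd = 101 − (p + 17.5).
Solving gives q = 64 with buyers paying €37 and producers receiving €19.5 (the €17.5 wedge).
Burden on buyers: €15; on producers: €2.5. (They sum to €17.5.)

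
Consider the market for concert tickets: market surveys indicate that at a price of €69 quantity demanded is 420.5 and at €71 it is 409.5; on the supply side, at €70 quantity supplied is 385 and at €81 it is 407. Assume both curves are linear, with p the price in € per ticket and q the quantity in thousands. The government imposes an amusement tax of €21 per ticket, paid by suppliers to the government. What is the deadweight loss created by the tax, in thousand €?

Demand slope: (409.5 − 420.5)/(71 − 69) = -5.5, so qd = 800 − 5.5p.
Supply slope: (407 − 385)/(81 − 70) = 2, so qs = 2p + 245.
Without the tax, 800 − 5.5p = 2p + 245 gives 7.5p = 555, so p* = €74 and q* = 393.
With the tax collected from suppliers, supply shifts: qs = 2(p − 21) + 245.
Solving gives q = 362.2 with consumers paying €79.6 and suppliers receiving €58.6 (the €21 wedge).
Quantity falls by |ΔQ| = |393 − 362.2| = 30.8.
DWL = ½ · t · |ΔQ| = ½ · 21 · 30.8 = €323.4.

Deadweight loss = €323.4 thousand.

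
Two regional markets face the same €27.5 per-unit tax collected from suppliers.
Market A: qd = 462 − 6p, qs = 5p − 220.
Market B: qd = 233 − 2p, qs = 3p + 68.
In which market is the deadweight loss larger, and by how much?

Market A: pre-tax p* = €62, q* = 90; post-tax q = 15; deadweight loss = €1031.25.
Market B: pre-tax p* = €33, q* = 167; post-tax q = 134; deadweight loss = €453.75.
Difference: €1031.25 vs €453.75 → market A is larger by €577.5.

Market A, by €577.5.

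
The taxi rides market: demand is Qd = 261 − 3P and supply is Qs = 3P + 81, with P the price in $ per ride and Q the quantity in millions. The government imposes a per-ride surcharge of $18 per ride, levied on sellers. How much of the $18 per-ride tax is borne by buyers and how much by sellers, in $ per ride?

Before the tax: set 261 − 3P = 3P + 81 → P* = $30, Q* = 171.
With the tax collected from sellers, supply shifts: Qs = 3(P − 18) + 81.
New equilibrium: buyers pay $39, sellers receive $21, Q = 144. (Wedge: Pb − Ps = 18.)
Burden on buyers: $9; on sellers: $9. (They sum to $18.)
The less price-elastic side of the market bears the larger share of a per-unit tax.

Buyers bear $9 per ride; sellers bear $9 per ride.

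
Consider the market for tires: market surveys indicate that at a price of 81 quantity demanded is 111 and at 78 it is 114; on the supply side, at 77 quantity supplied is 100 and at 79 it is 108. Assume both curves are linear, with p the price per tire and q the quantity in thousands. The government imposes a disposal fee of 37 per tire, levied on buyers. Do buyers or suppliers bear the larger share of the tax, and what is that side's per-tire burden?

Buyers bear the larger share: 29.6 per tire.

Demand slope: (114 − 111)/(78 − 81) = -1, so qd = 192 − p.
Supply slope: (108 − 100)/(79 − 77) = 4, so qs = 4p − 208.
Before the tax: set 192 − p = 4p − 208 → p* = 80, q* = 112.
With the tax collected from buyers, demand (in seller-price terms) shifts: qd = 192 − (p + 37).
New equilibrium: buyers pay 109.6, suppliers receive 72.6, q = 82.4. (Wedge: pb − ps = 37.)
Per-tire burden: buyers 29.6, suppliers 7.4.
Buyers take the larger share because demand is less price-elastic here (demand slope 1 vs supply slope 4).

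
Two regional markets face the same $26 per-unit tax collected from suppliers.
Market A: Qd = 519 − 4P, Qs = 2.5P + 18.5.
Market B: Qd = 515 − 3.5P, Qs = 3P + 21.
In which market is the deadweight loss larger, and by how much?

Market B, by $26.

Market A: pre-tax P* = $77, Q* = 211; post-tax Q = 171; deadweight loss = $520.
Market B: pre-tax P* = $76, Q* = 249; post-tax Q = 207; deadweight loss = $546.
Difference: $520 vs $546 → market B is larger by $26.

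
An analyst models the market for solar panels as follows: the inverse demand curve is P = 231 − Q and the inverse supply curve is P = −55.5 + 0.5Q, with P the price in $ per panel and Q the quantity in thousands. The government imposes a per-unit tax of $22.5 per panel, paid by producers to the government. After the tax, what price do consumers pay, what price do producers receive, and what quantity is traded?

Consumers pay $55; producers receive $32.5; quantity = 176.

Inverting to Q(P) form: Qd = 231 − P; Qs = 2P + 111.
Without the tax, 231 − P = 2P + 111 gives 3P = 120, so P* = $40 and Q* = 191.
With the tax collected from producers, supply shifts: Qs = 2(P − 22.5) + 111.
New equilibrium: consumers pay $55, producers receive $32.5, Q = 176. (Wedge: Pb − Ps = 22.5.)
The less price-elastic side of the market bears the larger share of a per-unit tax.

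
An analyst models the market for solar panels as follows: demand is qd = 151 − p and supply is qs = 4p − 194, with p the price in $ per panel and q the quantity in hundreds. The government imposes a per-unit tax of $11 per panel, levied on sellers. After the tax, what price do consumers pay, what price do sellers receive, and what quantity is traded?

Before the tax: set 151 − p = 4p − 194 → p* = $69, q* = 82.
With the tax collected from sellers, supply shifts: qs = 4(p − 11) − 194.
New equilibrium: consumers pay $77.8, sellers receive $66.8, q = 73.2. (Wedge: pb − ps = 11.)

Consumers pay $77.8; sellers receive $66.8; quantity = 73.2.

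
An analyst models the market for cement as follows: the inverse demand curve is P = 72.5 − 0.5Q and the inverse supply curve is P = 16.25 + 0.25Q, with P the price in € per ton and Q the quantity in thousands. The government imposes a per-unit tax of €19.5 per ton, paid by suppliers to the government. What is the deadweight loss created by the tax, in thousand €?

Deadweight loss = €253.5 thousand.

Inverting to Q(P) form: Qd = 145 − 2P; Qs = 4P − 65.
Before the tax: set 145 − 2P = 4P − 65 → P* = €35, Q* = 75.
With the tax collected from suppliers, supply shifts: Qs = 4(P − 19.5) − 65.
Solving gives Q = 49 with consumers paying €48 and suppliers receiving €28.5 (the €19.5 wedge).
Quantity falls by |ΔQ| = |75 − 49| = 26.
DWL = ½ · t · |ΔQ| = ½ · 19.5 · 26 = €253.5.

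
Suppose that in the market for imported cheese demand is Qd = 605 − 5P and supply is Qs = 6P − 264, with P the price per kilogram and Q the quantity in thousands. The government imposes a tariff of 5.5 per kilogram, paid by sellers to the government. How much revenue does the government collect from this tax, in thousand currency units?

Tax revenue = 1072.5 thousand.

Without the tax, 605 − 5P = 6P − 264 gives 11P = 869, so P* = 79 and Q* = 210.
With the tax collected from sellers, supply shifts: Qs = 6(P − 5.5) − 264.
New equilibrium: buyers pay 82, sellers receive 76.5, Q = 195. (Wedge: Pb − Ps = 5.5.)
Revenue = t · Q = 5.5 · 195 = 1072.5.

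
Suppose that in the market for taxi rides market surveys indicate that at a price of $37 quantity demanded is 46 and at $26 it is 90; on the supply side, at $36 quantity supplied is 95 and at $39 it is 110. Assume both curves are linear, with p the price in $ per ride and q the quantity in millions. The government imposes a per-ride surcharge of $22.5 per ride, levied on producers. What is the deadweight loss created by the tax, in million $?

Deadweight loss = $562.5 million.

Demand slope: (90 − 46)/(26 − 37) = -4, so qd = 194 − 4p.
Supply slope: (110 − 95)/(39 − 36) = 5, so qs = 5p − 85.
Without the tax, 194 − 4p = 5p − 85 gives 9p = 279, so p* = $31 and q* = 70.
With the tax collected from producers, supply shifts: qs = 5(p − 22.5) − 85.
New equilibrium: consumers pay $43.5, producers receive $21, q = 20. (Wedge: pb − ps = 22.5.)
Quantity falls by |ΔQ| = |70 − 20| = 50.
DWL = ½ · t · |ΔQ| = ½ · 22.5 · 50 = $562.5.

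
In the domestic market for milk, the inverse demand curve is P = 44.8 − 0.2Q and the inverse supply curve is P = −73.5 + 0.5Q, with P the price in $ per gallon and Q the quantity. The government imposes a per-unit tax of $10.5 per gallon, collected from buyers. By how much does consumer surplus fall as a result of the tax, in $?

Consumer surplus falls by $484.5.

Inverting to Q(P) form: Qd = 224 − 5P; Qs = 2P + 147.
Without the tax, 224 − 5P = 2P + 147 gives 7P = 77, so P* = $11 and Q* = 169.
With the tax collected from buyers, demand (in seller-price terms) shifts: Qd = 224 − 5(P + 10.5).
New equilibrium: buyers pay $14, suppliers receive $3.5, Q = 154. (Wedge: Pb − Ps = 10.5.)
ΔCS is the trapezoid between Q = 154 and Q = 169 of height $3: ½ · (169 + 154) · 3 = $484.5.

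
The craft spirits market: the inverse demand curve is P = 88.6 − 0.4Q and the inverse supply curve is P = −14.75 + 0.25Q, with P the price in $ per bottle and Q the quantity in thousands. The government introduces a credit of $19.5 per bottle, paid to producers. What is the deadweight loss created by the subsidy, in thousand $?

Rewrite in direct form: Qd = 221.5 − 2.5P and Qs = 4P + 59.
Without the subsidy, 221.5 − 2.5P = 4P + 59 gives 6.5P = 162.5, so P* = $25 and Q* = 159.
With a per-unit subsidy paid to producers, each receives P + 19.5 per unit sold, so supply becomes Qs = 4(P + 19.5) + 59.
New equilibrium: buyers pay $13, producers receive $32.5, Q = 189. (Wedge: Pb − Ps = −19.5.)
Quantity rises by |ΔQ| = |159 − 189| = 30.
DWL = ½ · t · |ΔQ| = ½ · 19.5 · 30 = $292.5.

Deadweight loss = $292.5 thousand.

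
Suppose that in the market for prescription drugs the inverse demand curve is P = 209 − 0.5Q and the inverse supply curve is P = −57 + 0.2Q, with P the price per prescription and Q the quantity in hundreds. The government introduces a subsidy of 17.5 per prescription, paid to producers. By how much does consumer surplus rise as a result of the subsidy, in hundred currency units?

Consumer surplus rises by 4906.25 hundred.

Rewrite in direct form: Qd = 418 − 2P and Qs = 5P + 285.
Without the subsidy, 418 − 2P = 5P + 285 gives 7P = 133, so P* = 19 and Q* = 380.
With a per-unit subsidy paid to producers, each receives P + 17.5 per unit sold, so supply becomes Qs = 5(P + 17.5) + 285.
Solving gives Q = 405 with buyers paying 6.5 and producers receiving 24 (the 17.5 wedge).
ΔCS is the trapezoid between Q = 405 and Q = 380 of height 12.5: ½ · (380 + 405) · 12.5 = 4906.25.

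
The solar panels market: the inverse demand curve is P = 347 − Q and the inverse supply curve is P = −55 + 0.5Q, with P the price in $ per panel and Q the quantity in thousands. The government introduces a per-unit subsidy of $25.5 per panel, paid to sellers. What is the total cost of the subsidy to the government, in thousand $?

Government outlay = $7267.5 thousand.

Inverting to Q(P) form: Qd = 347 − P; Qs = 2P + 110.
Before the subsidy: set 347 − P = 2P + 110 → P* = $79, Q* = 268.
With a per-unit subsidy paid to sellers, each receives P + 25.5 per unit sold, so supply becomes Qs = 2(P + 25.5) + 110.
New equilibrium: consumers pay $62, sellers receive $87.5, Q = 285. (Wedge: Pb − Ps = −25.5.)
Outlay = t · Q = 25.5 · 285 = $7267.5.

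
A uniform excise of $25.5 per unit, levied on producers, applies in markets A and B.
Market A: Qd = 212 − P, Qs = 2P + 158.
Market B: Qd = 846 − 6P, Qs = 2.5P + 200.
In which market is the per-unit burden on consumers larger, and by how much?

Market A: pre-tax P* = $18, Q* = 194; post-tax Q = 177; per-unit burden on consumers = $17.
Market B: pre-tax P* = $76, Q* = 390; post-tax Q = 345; per-unit burden on consumers = $7.5.
Difference: $17 vs $7.5 → market A is larger by $9.5.

Market A, by $9.5.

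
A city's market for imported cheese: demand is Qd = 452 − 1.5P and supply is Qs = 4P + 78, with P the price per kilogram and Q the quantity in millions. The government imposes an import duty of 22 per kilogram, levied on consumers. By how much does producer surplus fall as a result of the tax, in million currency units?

Without the tax, 452 − 1.5P = 4P + 78 gives 5.5P = 374, so P* = 68 and Q* = 350.
With the tax collected from consumers, demand (in seller-price terms) shifts: Qd = 452 − 1.5(P + 22).
New equilibrium: consumers pay 84, sellers receive 62, Q = 326. (Wedge: Pb − Ps = 22.)
ΔPS is the trapezoid between Q = 326 and Q = 350 of height 6: ½ · (350 + 326) · 6 = 2028.

Producer surplus falls by 2028 million.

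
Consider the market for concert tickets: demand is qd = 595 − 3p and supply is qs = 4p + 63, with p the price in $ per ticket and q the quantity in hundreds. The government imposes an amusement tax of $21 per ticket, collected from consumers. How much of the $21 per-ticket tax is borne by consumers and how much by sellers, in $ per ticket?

Without the tax, 595 − 3p = 4p + 63 gives 7p = 532, so p* = $76 and q* = 367.
With the tax collected from consumers, demand (in seller-price terms) shifts: qd = 595 − 3(p + 21).
New equilibrium: consumers pay $88, sellers receive $67, q = 331. (Wedge: pb − ps = 21.)
Burden on consumers: $12; on sellers: $9. (They sum to $21.)
The less price-elastic side of the market bears the larger share of a per-unit tax.

Consumers bear $12 per ticket; sellers bear $9 per ticket.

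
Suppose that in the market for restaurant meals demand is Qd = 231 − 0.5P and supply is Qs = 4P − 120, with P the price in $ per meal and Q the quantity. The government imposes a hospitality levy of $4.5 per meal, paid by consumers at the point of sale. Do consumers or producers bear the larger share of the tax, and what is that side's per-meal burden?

Before the tax: set 231 − 0.5P = 4P − 120 → P* = $78, Q* = 192.
With the tax collected from consumers, demand (in seller-price terms) shifts: Qd = 231 − 0.5(P + 4.5).
Solving gives Q = 190 with consumers paying $82 and producers receiving $77.5 (the $4.5 wedge).
Per-meal burden: consumers $4, producers $0.5.
Consumers take the larger share because demand is less price-elastic here (demand slope 0.5 vs supply slope 4).

Consumers bear the larger share: $4 per meal.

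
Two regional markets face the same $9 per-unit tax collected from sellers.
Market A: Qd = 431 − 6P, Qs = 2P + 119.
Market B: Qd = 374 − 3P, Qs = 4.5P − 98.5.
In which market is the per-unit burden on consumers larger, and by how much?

Market B, by $3.15.

Market A: pre-tax P* = $39, Q* = 197; post-tax Q = 183.5; per-unit burden on consumers = $2.25.
Market B: pre-tax P* = $63, Q* = 185; post-tax Q = 168.8; per-unit burden on consumers = $5.4.
Difference: $2.25 vs $5.4 → market B is larger by $3.15.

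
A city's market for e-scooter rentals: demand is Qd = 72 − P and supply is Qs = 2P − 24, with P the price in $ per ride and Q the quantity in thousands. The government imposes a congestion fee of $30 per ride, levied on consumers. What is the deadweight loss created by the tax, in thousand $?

Deadweight loss = $300 thousand.

Without the tax, 72 − P = 2P − 24 gives 3P = 96, so P* = $32 and Q* = 40.
With the tax collected from consumers, demand (in seller-price terms) shifts: Qd = 72 − (P + 30).
Solving gives Q = 20 with consumers paying $52 and suppliers receiving $22 (the $30 wedge).
Quantity falls by |ΔQ| = |40 − 20| = 20.
DWL = ½ · t · |ΔQ| = ½ · 30 · 20 = $300.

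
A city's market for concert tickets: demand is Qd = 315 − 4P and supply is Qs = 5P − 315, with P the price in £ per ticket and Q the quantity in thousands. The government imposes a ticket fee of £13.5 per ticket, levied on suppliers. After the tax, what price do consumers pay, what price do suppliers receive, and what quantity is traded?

Consumers pay £77.5; suppliers receive £64; quantity = 5.

Without the tax, 315 − 4P = 5P − 315 gives 9P = 630, so P* = £70 and Q* = 35.
With the tax collected from suppliers, supply shifts: Qs = 5(P − 13.5) − 315.
New equilibrium: consumers pay £77.5, suppliers receive £64, Q = 5. (Wedge: Pb − Ps = 13.5.)
The less price-elastic side of the market bears the larger share of a per-unit tax.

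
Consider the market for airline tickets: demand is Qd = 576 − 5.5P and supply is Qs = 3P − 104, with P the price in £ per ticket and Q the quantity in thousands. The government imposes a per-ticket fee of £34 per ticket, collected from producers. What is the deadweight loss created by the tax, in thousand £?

Deadweight loss = £1122 thousand.

Without the tax, 576 − 5.5P = 3P − 104 gives 8.5P = 680, so P* = £80 and Q* = 136.
With the tax collected from producers, supply shifts: Qs = 3(P − 34) − 104.
Solving gives Q = 70 with consumers paying £92 and producers receiving £58 (the £34 wedge).
Quantity falls by |ΔQ| = |136 − 70| = 66.
DWL = ½ · t · |ΔQ| = ½ · 34 · 66 = £1122.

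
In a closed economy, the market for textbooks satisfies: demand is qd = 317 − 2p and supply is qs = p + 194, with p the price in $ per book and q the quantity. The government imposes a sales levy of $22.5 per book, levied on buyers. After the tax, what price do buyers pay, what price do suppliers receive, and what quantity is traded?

Buyers pay $48.5; suppliers receive $26; quantity = 220.

Before the tax: set 317 − 2p = p + 194 → p* = $41, q* = 235.
With the tax collected from buyers, demand (in seller-price terms) shifts: qd = 317 − 2(p + 22.5).
New equilibrium: buyers pay $48.5, suppliers receive $26, q = 220. (Wedge: pb − ps = 22.5.)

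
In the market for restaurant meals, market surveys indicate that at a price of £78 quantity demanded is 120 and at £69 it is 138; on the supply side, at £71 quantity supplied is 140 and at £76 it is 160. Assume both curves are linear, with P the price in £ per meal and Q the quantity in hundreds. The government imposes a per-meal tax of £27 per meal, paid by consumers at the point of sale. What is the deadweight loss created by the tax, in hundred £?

Demand slope: (138 − 120)/(69 − 78) = -2, so Qd = 276 − 2P.
Supply slope: (160 − 140)/(76 − 71) = 4, so Qs = 4P − 144.
Without the tax, 276 − 2P = 4P − 144 gives 6P = 420, so P* = £70 and Q* = 136.
With the tax collected from consumers, demand (in seller-price terms) shifts: Qd = 276 − 2(P + 27).
New equilibrium: consumers pay £88, producers receive £61, Q = 100. (Wedge: Pb − Ps = 27.)
Quantity falls by |ΔQ| = |136 − 100| = 36.
DWL = ½ · t · |ΔQ| = ½ · 27 · 36 = £486.

Deadweight loss = £486 hundred.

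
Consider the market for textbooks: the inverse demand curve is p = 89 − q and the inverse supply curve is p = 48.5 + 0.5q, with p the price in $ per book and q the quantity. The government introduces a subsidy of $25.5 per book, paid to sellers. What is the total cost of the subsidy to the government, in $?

Government outlay = $1122.

Inverting to q(p) form: qd = 89 − p; qs = 2p − 97.
Without the subsidy, 89 − p = 2p − 97 gives 3p = 186, so p* = $62 and q* = 27.
With a per-unit subsidy paid to sellers, each receives p + 25.5 per unit sold, so supply becomes qs = 2(p + 25.5) − 97.
New equilibrium: buyers pay $45, sellers receive $70.5, q = 44. (Wedge: pb − ps = −25.5.)
Outlay = t · Q = 25.5 · 44 = $1122.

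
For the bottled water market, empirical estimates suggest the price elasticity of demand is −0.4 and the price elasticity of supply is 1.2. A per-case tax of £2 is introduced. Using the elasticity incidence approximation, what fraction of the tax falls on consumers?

Incidence ratio: consumers' share ≈ εs / (εs + |εd|) = 1.2 / (1.2 + 0.4) = 0.75.
Supply is the more elastic side, so consumers bear the larger share.

Consumers' share ≈ 0.75.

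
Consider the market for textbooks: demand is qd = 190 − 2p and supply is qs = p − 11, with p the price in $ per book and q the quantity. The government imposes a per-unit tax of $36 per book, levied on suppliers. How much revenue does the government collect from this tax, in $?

Before the tax: set 190 − 2p = p − 11 → p* = $67, q* = 56.
With the tax collected from suppliers, supply shifts: qs = (p − 36) − 11.
New equilibrium: buyers pay $79, suppliers receive $43, q = 32. (Wedge: pb − ps = 36.)
Revenue = t · Q = 36 · 32 = $1152.

Tax revenue = $1152.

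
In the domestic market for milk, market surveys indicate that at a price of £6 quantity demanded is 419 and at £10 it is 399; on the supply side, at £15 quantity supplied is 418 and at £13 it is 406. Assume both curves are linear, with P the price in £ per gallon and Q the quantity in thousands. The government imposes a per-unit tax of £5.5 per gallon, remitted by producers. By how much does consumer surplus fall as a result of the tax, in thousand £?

Consumer surplus falls by £1159.5 thousand.

Demand slope: (399 − 419)/(10 − 6) = -5, so Qd = 449 − 5P.
Supply slope: (406 − 418)/(13 − 15) = 6, so Qs = 6P + 328.
Without the tax, 449 − 5P = 6P + 328 gives 11P = 121, so P* = £11 and Q* = 394.
With the tax collected from producers, supply shifts: Qs = 6(P − 5.5) + 328.
New equilibrium: buyers pay £14, producers receive £8.5, Q = 379. (Wedge: Pb − Ps = 5.5.)
ΔCS is the trapezoid between Q = 379 and Q = 394 of height £3: ½ · (394 + 379) · 3 = £1159.5.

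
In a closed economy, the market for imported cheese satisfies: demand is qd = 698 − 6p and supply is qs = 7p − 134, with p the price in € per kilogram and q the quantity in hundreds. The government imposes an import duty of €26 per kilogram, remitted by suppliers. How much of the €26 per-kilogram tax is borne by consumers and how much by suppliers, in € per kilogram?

Before the tax: set 698 − 6p = 7p − 134 → p* = €64, q* = 314.
With the tax collected from suppliers, supply shifts: qs = 7(p − 26) − 134.
New equilibrium: consumers pay €78, suppliers receive €52, q = 230. (Wedge: pb − ps = 26.)
Burden on consumers: €14; on suppliers: €12. (They sum to €26.)
The less price-elastic side of the market bears the larger share of a per-unit tax.

Consumers bear €14 per kilogram; suppliers bear €12 per kilogram.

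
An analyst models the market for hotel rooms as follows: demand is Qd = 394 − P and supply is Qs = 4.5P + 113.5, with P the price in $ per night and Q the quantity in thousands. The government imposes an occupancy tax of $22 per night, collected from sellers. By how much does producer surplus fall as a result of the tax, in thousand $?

Producer surplus falls by $1336 thousand.

Before the tax: set 394 − P = 4.5P + 113.5 → P* = $51, Q* = 343.
With the tax collected from sellers, supply shifts: Qs = 4.5(P − 22) + 113.5.
New equilibrium: buyers pay $69, sellers receive $47, Q = 325. (Wedge: Pb − Ps = 22.)
ΔPS is the trapezoid between Q = 325 and Q = 343 of height $4: ½ · (343 + 325) · 4 = $1336.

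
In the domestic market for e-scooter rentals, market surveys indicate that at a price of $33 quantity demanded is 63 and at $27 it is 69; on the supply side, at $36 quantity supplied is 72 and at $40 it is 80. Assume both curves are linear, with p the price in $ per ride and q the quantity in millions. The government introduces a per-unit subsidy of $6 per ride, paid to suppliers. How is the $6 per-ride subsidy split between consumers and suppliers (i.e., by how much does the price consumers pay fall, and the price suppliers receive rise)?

Consumers gain $4 per ride; suppliers gain $2 per ride.

Demand slope: (69 − 63)/(27 − 33) = -1, so qd = 96 − p.
Supply slope: (80 − 72)/(40 − 36) = 2, so qs = 2p.
Without the subsidy, 96 − p = 2p gives 3p = 96, so p* = $32 and q* = 64.
With a per-unit subsidy paid to suppliers, each receives p + 6 per unit sold, so supply becomes qs = 2(p + 6).
New equilibrium: consumers pay $28, suppliers receive $34, q = 68. (Wedge: pb − ps = −6.)
Gain to consumers: $4; to suppliers: $2. (They sum to $6.)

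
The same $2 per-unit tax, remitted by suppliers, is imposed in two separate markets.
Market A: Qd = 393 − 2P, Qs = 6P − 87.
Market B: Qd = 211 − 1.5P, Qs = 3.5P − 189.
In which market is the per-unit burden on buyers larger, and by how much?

Market A, by $0.1.

Market A: pre-tax P* = $60, Q* = 273; post-tax Q = 270; per-unit burden on buyers = $1.5.
Market B: pre-tax P* = $80, Q* = 91; post-tax Q = 88.9; per-unit burden on buyers = $1.4.
Difference: $1.5 vs $1.4 → market A is larger by $0.1.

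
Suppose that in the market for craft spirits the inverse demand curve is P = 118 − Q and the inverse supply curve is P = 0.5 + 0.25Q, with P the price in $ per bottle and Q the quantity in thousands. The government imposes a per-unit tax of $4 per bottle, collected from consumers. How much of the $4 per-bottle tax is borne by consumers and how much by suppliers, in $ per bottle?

Consumers bear $3.2 per bottle; suppliers bear $0.8 per bottle.

Inverting to Q(P) form: Qd = 118 − P; Qs = 4P − 2.
Before the tax: set 118 − P = 4P − 2 → P* = $24, Q* = 94.
With the tax collected from consumers, demand (in seller-price terms) shifts: Qd = 118 − (P + 4).
New equilibrium: consumers pay $27.2, suppliers receive $23.2, Q = 90.8. (Wedge: Pb − Ps = 4.)
Burden on consumers: $3.2; on suppliers: $0.8. (They sum to $4.)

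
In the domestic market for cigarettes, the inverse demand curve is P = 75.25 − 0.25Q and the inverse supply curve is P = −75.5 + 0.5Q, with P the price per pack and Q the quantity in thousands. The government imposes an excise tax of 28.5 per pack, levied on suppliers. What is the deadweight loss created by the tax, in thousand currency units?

Deadweight loss = 541.5 thousand.

Rewrite in direct form: Qd = 301 − 4P and Qs = 2P + 151.
Before the tax: set 301 − 4P = 2P + 151 → P* = 25, Q* = 201.
With the tax collected from suppliers, supply shifts: Qs = 2(P − 28.5) + 151.
Solving gives Q = 163 with consumers paying 34.5 and suppliers receiving 6 (the 28.5 wedge).
Quantity falls by |ΔQ| = |201 − 163| = 38.
DWL = ½ · t · |ΔQ| = ½ · 28.5 · 38 = 541.5.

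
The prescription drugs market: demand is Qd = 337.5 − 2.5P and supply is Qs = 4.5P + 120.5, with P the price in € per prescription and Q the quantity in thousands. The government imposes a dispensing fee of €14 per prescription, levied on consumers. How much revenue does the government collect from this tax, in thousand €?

Without the tax, 337.5 − 2.5P = 4.5P + 120.5 gives 7P = 217, so P* = €31 and Q* = 260.
With the tax collected from consumers, demand (in seller-price terms) shifts: Qd = 337.5 − 2.5(P + 14).
Solving gives Q = 237.5 with consumers paying €40 and sellers receiving €26 (the €14 wedge).
Revenue = t · Q = 14 · 237.5 = €3325.

Tax revenue = €3325 thousand.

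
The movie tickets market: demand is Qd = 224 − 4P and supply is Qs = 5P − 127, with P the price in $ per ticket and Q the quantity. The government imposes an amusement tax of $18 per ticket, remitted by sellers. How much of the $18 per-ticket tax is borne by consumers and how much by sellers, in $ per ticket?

Consumers bear $10 per ticket; sellers bear $8 per ticket.

Without the tax, 224 − 4P = 5P − 127 gives 9P = 351, so P* = $39 and Q* = 68.
With the tax collected from sellers, supply shifts: Qs = 5(P − 18) − 127.
New equilibrium: consumers pay $49, sellers receive $31, Q = 28. (Wedge: Pb − Ps = 18.)
Burden on consumers: $10; on sellers: $8. (They sum to $18.)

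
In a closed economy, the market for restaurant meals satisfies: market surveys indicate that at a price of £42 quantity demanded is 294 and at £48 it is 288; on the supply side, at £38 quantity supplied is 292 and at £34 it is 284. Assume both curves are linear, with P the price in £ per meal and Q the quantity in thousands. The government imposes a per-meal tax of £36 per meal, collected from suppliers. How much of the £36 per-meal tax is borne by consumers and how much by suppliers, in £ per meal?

Consumers bear £24 per meal; suppliers bear £12 per meal.

Demand slope: (288 − 294)/(48 − 42) = -1, so Qd = 336 − P.
Supply slope: (284 − 292)/(34 − 38) = 2, so Qs = 2P + 216.
Without the tax, 336 − P = 2P + 216 gives 3P = 120, so P* = £40 and Q* = 296.
With the tax collected from suppliers, supply shifts: Qs = 2(P − 36) + 216.
New equilibrium: consumers pay £64, suppliers receive £28, Q = 272. (Wedge: Pb − Ps = 36.)
Burden on consumers: £24; on suppliers: £12. (They sum to £36.)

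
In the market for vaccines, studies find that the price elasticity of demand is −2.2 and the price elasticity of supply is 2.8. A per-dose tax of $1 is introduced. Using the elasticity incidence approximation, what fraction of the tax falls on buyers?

Buyers' share ≈ 0.56.

Incidence ratio: buyers' share ≈ εs / (εs + |εd|) = 2.8 / (2.8 + 2.2) = 0.56.
Supply is the more elastic side, so buyers bear the larger share.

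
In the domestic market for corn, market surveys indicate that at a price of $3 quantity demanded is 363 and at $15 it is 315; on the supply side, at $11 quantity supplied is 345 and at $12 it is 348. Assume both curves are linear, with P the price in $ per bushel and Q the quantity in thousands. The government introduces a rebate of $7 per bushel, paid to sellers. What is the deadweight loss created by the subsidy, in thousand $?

Demand slope: (315 − 363)/(15 − 3) = -4, so Qd = 375 − 4P.
Supply slope: (348 − 345)/(12 − 11) = 3, so Qs = 3P + 312.
Before the subsidy: set 375 − 4P = 3P + 312 → P* = $9, Q* = 339.
With a per-unit subsidy paid to sellers, each receives P + 7 per unit sold, so supply becomes Qs = 3(P + 7) + 312.
New equilibrium: buyers pay $6, sellers receive $13, Q = 351. (Wedge: Pb − Ps = −7.)
Quantity rises by |ΔQ| = |339 − 351| = 12.
DWL = ½ · t · |ΔQ| = ½ · 7 · 12 = $42.

Deadweight loss = $42 thousand.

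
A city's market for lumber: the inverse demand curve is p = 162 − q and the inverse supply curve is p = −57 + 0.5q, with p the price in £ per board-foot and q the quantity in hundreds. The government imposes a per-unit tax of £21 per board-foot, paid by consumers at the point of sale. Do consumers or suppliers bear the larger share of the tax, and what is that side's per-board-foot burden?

Consumers bear the larger share: £14 per board-foot.

Inverting to q(p) form: qd = 162 − p; qs = 2p + 114.
Without the tax, 162 − p = 2p + 114 gives 3p = 48, so p* = £16 and q* = 146.
With the tax collected from consumers, demand (in seller-price terms) shifts: qd = 162 − (p + 21).
Solving gives q = 132 with consumers paying £30 and suppliers receiving £9 (the £21 wedge).
Per-board-foot burden: consumers £14, suppliers £7.
Consumers take the larger share because demand is less price-elastic here (demand slope 1 vs supply slope 2).
The less price-elastic side of the market bears the larger share of a per-unit tax.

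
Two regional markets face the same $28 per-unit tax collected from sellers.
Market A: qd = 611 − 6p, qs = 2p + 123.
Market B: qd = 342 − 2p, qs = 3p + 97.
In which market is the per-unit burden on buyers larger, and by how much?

Market B, by $9.8.

Market A: pre-tax p* = $61, q* = 245; post-tax q = 203; per-unit burden on buyers = $7.
Market B: pre-tax p* = $49, q* = 244; post-tax q = 210.4; per-unit burden on buyers = $16.8.
Difference: $7 vs $16.8 → market B is larger by $9.8.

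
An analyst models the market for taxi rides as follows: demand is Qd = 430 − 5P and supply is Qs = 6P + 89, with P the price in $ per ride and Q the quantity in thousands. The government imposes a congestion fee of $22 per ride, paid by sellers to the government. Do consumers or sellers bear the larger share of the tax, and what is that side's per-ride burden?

Consumers bear the larger share: $12 per ride.

Without the tax, 430 − 5P = 6P + 89 gives 11P = 341, so P* = $31 and Q* = 275.
With the tax collected from sellers, supply shifts: Qs = 6(P − 22) + 89.
New equilibrium: consumers pay $43, sellers receive $21, Q = 215. (Wedge: Pb − Ps = 22.)
Per-ride burden: consumers $12, sellers $10.
Consumers take the larger share because demand is less price-elastic here (demand slope 5 vs supply slope 6).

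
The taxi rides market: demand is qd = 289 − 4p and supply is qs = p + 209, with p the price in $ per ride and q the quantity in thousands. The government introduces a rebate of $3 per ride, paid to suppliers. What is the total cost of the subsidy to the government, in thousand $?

Without the subsidy, 289 − 4p = p + 209 gives 5p = 80, so p* = $16 and q* = 225.
With a per-unit subsidy paid to suppliers, each receives p + 3 per unit sold, so supply becomes qs = (p + 3) + 209.
Solving gives q = 227.4 with buyers paying $15.4 and suppliers receiving $18.4 (the $3 wedge).
Outlay = t · Q = 3 · 227.4 = $682.2.

Government outlay = $682.2 thousand.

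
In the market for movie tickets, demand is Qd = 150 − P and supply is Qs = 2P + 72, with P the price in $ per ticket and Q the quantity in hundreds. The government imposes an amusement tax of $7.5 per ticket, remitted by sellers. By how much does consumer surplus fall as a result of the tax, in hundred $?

Before the tax: set 150 − P = 2P + 72 → P* = $26, Q* = 124.
With the tax collected from sellers, supply shifts: Qs = 2(P − 7.5) + 72.
New equilibrium: buyers pay $31, sellers receive $23.5, Q = 119. (Wedge: Pb − Ps = 7.5.)
ΔCS is the trapezoid between Q = 119 and Q = 124 of height $5: ½ · (124 + 119) · 5 = $607.5.

Consumer surplus falls by $607.5 hundred.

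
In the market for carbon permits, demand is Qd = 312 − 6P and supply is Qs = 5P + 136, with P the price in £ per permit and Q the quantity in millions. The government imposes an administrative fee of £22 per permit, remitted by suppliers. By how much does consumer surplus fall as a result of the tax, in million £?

Without the tax, 312 − 6P = 5P + 136 gives 11P = 176, so P* = £16 and Q* = 216.
With the tax collected from suppliers, supply shifts: Qs = 5(P − 22) + 136.
New equilibrium: consumers pay £26, suppliers receive £4, Q = 156. (Wedge: Pb − Ps = 22.)
ΔCS is the trapezoid between Q = 156 and Q = 216 of height £10: ½ · (216 + 156) · 10 = £1860.

Consumer surplus falls by £1860 million.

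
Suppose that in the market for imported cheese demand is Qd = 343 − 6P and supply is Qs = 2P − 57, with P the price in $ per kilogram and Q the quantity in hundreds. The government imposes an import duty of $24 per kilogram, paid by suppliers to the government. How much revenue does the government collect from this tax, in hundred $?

Before the tax: set 343 − 6P = 2P − 57 → P* = $50, Q* = 43.
With the tax collected from suppliers, supply shifts: Qs = 2(P − 24) − 57.
Solving gives Q = 7 with buyers paying $56 and suppliers receiving $32 (the $24 wedge).
Revenue = t · Q = 24 · 7 = $168.

Tax revenue = $168 hundred.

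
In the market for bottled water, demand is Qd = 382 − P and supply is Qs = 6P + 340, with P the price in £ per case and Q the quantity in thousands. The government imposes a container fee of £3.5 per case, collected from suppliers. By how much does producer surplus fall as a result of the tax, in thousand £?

Producer surplus falls by £187.25 thousand.

Without the tax, 382 − P = 6P + 340 gives 7P = 42, so P* = £6 and Q* = 376.
With the tax collected from suppliers, supply shifts: Qs = 6(P − 3.5) + 340.
Solving gives Q = 373 with consumers paying £9 and suppliers receiving £5.5 (the £3.5 wedge).
ΔPS is the trapezoid between Q = 373 and Q = 376 of height £0.5: ½ · (376 + 373) · 0.5 = £187.25.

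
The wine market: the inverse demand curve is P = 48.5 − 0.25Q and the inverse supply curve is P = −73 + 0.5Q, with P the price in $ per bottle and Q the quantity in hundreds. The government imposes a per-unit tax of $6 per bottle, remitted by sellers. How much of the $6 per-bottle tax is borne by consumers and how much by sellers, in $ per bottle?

Consumers bear $2 per bottle; sellers bear $4 per bottle.

Rewrite in direct form: Qd = 194 − 4P and Qs = 2P + 146.
Without the tax, 194 − 4P = 2P + 146 gives 6P = 48, so P* = $8 and Q* = 162.
With the tax collected from sellers, supply shifts: Qs = 2(P − 6) + 146.
New equilibrium: consumers pay $10, sellers receive $4, Q = 154. (Wedge: Pb − Ps = 6.)
Burden on consumers: $2; on sellers: $4. (They sum to $6.)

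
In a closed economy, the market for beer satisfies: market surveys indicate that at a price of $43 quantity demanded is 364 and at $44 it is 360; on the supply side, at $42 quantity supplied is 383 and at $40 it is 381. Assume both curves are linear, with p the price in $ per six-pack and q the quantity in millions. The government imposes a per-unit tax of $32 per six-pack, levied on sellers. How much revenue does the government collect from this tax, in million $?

Tax revenue = $11340.8 million.

Demand slope: (360 − 364)/(44 − 43) = -4, so qd = 536 − 4p.
Supply slope: (381 − 383)/(40 − 42) = 1, so qs = p + 341.
Before the tax: set 536 − 4p = p + 341 → p* = $39, q* = 380.
With the tax collected from sellers, supply shifts: qs = (p − 32) + 341.
Solving gives q = 354.4 with buyers paying $45.4 and sellers receiving $13.4 (the $32 wedge).
Revenue = t · Q = 32 · 354.4 = $11340.8.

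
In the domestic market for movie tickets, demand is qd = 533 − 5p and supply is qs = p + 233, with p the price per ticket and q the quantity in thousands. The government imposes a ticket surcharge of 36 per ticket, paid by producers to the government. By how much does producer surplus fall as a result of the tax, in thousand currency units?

Producer surplus falls by 8040 thousand.

Before the tax: set 533 − 5p = p + 233 → p* = 50, q* = 283.
With the tax collected from producers, supply shifts: qs = (p − 36) + 233.
Solving gives q = 253 with consumers paying 56 and producers receiving 20 (the 36 wedge).
ΔPS is the trapezoid between Q = 253 and Q = 283 of height 30: ½ · (283 + 253) · 30 = 8040.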